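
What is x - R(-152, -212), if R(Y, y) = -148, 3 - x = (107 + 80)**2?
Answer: -34818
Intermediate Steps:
x = -34966 (x = 3 - (107 + 80)**2 = 3 - 1*187**2 = 3 - 1*34969 = 3 - 34969 = -34966)
x - R(-152, -212) = -34966 - 1*(-148) = -34966 + 148 = -34818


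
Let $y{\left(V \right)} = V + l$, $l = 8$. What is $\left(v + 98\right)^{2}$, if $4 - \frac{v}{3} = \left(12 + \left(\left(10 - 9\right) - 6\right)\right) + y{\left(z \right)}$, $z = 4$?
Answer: $2809$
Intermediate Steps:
$y{\left(V \right)} = 8 + V$ ($y{\left(V \right)} = V + 8 = 8 + V$)
$v = -45$ ($v = 12 - 3 \left(\left(12 + \left(\left(10 - 9\right) - 6\right)\right) + \left(8 + 4\right)\right) = 12 - 3 \left(\left(12 + \left(1 - 6\right)\right) + 12\right) = 12 - 3 \left(\left(12 - 5\right) + 12\right) = 12 - 3 \left(7 + 12\right) = 12 - 57 = -45$)
$\left(v + 98\right)^{2} = \left(-45 + 98\right)^{2} = 53^{2} = 2809$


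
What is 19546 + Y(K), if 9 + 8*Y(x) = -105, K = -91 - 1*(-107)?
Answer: 78127/4 ≈ 19532.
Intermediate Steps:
K = 16 (K = -91 + 107 = 16)
Y(x) = -57/4 (Y(x) = -9/8 + (1/8)*(-105) = -9/8 - 105/8 = -57/4)
19546 + Y(K) = 19546 - 57/4 = 78127/4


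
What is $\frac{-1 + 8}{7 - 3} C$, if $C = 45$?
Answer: $\frac{315}{4} \approx 78.75$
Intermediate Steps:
$\frac{-1 + 8}{7 - 3} C = \frac{-1 + 8}{7 - 3} \cdot 45 = \frac{7}{4} \cdot 45 = \frac{315}{4}$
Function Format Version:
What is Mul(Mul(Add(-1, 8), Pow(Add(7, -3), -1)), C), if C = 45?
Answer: Rational(315, 4) ≈ 78.750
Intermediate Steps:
Mul(Mul(Add(-1, 8), Pow(Add(7, -3), -1)), C) = Mul(Mul(Add(-1, 8), Pow(Add(7, -3), -1)), 45) = Mul(Mul(7, Pow(4, -1)), 45) = Mul(Mul(7, Rational(1, 4)), 45) = Mul(Rational(7, 4), 45) = Rational(315, 4)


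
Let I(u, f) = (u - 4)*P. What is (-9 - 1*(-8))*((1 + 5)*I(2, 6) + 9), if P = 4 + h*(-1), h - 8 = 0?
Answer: -57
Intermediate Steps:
h = 8 (h = 8 + 0 = 8)
P = -4 (P = 4 + 8*(-1) = 4 - 8 = -4)
I(u, f) = 16 - 4*u (I(u, f) = (u - 4)*(-4) = (-4 + u)*(-4) = 16 - 4*u)
(-9 - 1*(-8))*((1 + 5)*I(2, 6) + 9) = (-9 - 1*(-8))*((1 + 5)*(16 - 4*2) + 9) = (-9 + 8)*(6*(16 - 8) + 9) = -(6*8 + 9) = -(48 + 9) = -1*57 = -57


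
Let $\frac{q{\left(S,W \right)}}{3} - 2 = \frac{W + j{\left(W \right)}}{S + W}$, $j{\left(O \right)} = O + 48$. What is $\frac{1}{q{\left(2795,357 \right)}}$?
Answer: $\frac{1576}{10599} \approx 0.14869$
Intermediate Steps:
$j{\left(O \right)} = 48 + O$
$q{\left(S,W \right)} = 6 + \frac{3 \left(48 + 2 W\right)}{S + W}$ ($q{\left(S,W \right)} = 6 + 3 \frac{W + \left(48 + W\right)}{S + W} = 6 + 3 \frac{48 + 2 W}{S + W} = 6 + \frac{3 \left(48 + 2 W\right)}{S + W}$)
$\frac{1}{q{\left(2795,357 \right)}} = \frac{1}{6 \frac{1}{2795 + 357} \left(24 + 2795 + 2 \cdot 357\right)} = \frac{1}{6 \cdot \frac{1}{3152} \left(24 + 2795 + 714\right)} = \frac{1}{6 \cdot \frac{1}{3152} \cdot 3533} = \frac{1}{\frac{10599}{1576}} = \frac{1576}{10599}$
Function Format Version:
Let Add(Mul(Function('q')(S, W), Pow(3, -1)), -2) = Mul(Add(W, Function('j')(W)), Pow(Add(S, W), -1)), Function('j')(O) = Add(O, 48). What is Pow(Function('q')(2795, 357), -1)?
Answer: Rational(1576, 10599) ≈ 0.14869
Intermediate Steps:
Function('j')(O) = Add(48, O)
Function('q')(S, W) = Add(6, Mul(3, Pow(Add(S, W), -1), Add(48, Mul(2, W)))) (Function('q')(S, W) = Add(6, Mul(3, Mul(Add(W, Add(48, W)), Pow(Add(S, W), -1)))) = Add(6, Mul(3, Mul(Add(48, Mul(2, W)), Pow(Add(S, W), -1)))) = Add(6, Mul(3, Mul(Pow(Add(S, W), -1), Add(48, Mul(2, W))))) = Add(6, Mul(3, Pow(Add(S, W), -1), Add(48, Mul(2, W)))))
Pow(Function('q')(2795, 357), -1) = Pow(Mul(6, Pow(Add(2795, 357), -1), Add(24, 2795, Mul(2, 357))), -1) = Pow(Mul(6, Pow(3152, -1), Add(24, 2795, 714)), -1) = Pow(Mul(6, Rational(1, 3152), 3533), -1) = Pow(Rational(10599, 1576), -1) = Rational(1576, 10599)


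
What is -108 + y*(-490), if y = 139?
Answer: -68218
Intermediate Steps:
-108 + y*(-490) = -108 + 139*(-490) = -108 - 68110 = -68218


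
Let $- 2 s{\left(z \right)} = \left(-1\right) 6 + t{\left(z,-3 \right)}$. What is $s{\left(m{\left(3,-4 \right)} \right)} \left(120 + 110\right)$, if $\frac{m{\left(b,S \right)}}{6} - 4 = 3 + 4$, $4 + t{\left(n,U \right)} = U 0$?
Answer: $1150$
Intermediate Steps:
$t{\left(n,U \right)} = -4$ ($t{\left(n,U \right)} = -4 + U 0 = -4 + 0 = -4$)
$m{\left(b,S \right)} = 66$ ($m{\left(b,S \right)} = 24 + 6 \left(3 + 4\right) = 24 + 6 \cdot 7 = 24 + 42 = 66$)
$s{\left(z \right)} = 5$ ($s{\left(z \right)} = - \frac{\left(-1\right) 6 - 4}{2} = - \frac{-6 - 4}{2} = \left(- \frac{1}{2}\right) \left(-10\right) = 5$)
$s{\left(m{\left(3,-4 \right)} \right)} \left(120 + 110\right) = 5 \left(120 + 110\right) = 5 \cdot 230 = 1150$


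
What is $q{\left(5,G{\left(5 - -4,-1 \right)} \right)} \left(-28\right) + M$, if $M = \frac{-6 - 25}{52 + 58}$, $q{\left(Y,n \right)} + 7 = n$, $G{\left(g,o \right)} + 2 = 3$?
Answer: $\frac{18449}{110} \approx 167.72$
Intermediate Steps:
$G{\left(g,o \right)} = 1$ ($G{\left(g,o \right)} = -2 + 3 = 1$)
$q{\left(Y,n \right)} = -7 + n$
$M = - \frac{31}{110} \approx -0.28182$
$q{\left(5,G{\left(5 - -4,-1 \right)} \right)} \left(-28\right) + M = \left(-7 + 1\right) \left(-28\right) - \frac{31}{110} = \left(-6\right) \left(-28\right) - \frac{31}{110} = 168 - \frac{31}{110} = \frac{18449}{110}$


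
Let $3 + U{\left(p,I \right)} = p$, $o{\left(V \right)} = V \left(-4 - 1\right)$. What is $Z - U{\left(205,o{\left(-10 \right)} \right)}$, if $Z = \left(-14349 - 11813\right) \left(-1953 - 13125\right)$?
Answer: $394470434$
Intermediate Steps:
$o{\left(V \right)} = - 5 V$ ($o{\left(V \right)} = V \left(-5\right) = - 5 V$)
$U{\left(p,I \right)} = -3 + p$
$Z = 394470636$ ($Z = \left(-26162\right) \left(-15078\right) = 394470636$)
$Z - U{\left(205,o{\left(-10 \right)} \right)} = 394470636 - \left(-3 + 205\right) = 394470636 - 202 = 394470434$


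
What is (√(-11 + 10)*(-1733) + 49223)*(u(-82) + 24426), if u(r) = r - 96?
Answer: 1193559304 - 42021784*I ≈ 1.1936e+9 - 4.2022e+7*I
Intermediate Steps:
u(r) = -96 + r
(√(-11 + 10)*(-1733) + 49223)*(u(-82) + 24426) = (√(-11 + 10)*(-1733) + 49223)*((-96 - 82) + 24426) = (√(-1)*(-1733) + 49223)*(-178 + 24426) = (I*(-1733) + 49223)*24248 = (-1733*I + 49223)*24248 = (49223 - 1733*I)*24248 = 1193559304 - 42021784*I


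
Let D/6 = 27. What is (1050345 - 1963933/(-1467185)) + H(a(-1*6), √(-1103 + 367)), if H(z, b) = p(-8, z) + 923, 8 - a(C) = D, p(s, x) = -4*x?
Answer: 1543310390473/1467185 ≈ 1.0519e+6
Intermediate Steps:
D = 162 (D = 6*27 = 162)
a(C) = -154 (a(C) = 8 - 1*162 = 8 - 162 = -154)
H(z, b) = 923 - 4*z (H(z, b) = -4*z + 923 = 923 - 4*z)
(1050345 - 1963933/(-1467185)) + H(a(-1*6), √(-1103 + 367)) = (1050345 - 1963933/(-1467185)) + (923 - 4*(-154)) = (1050345 - 1963933*(-1/1467185)) + (923 + 616) = (1050345 + 1963933/1467185) + 1539 = 1541052392758/1467185 + 1539 = 1543310390473/1467185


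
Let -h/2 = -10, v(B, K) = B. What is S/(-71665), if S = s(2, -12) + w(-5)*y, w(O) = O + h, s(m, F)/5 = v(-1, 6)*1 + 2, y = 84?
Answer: -23/1303 ≈ -0.017652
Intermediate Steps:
s(m, F) = 5 (s(m, F) = 5*(-1*1 + 2) = 5*(-1 + 2) = 5*1 = 5)
h = 20 (h = -2*(-10) = 20)
w(O) = 20 + O (w(O) = O + 20 = 20 + O)
S = 1265 (S = 5 + (20 - 5)*84 = 5 + 15*84 = 5 + 1260 = 1265)
S/(-71665) = 1265/(-71665) = 1265*(-1/71665) = -23/1303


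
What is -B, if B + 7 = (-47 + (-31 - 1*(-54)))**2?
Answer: -569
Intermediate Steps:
B = 569 (B = -7 + (-47 + (-31 - 1*(-54)))**2 = -7 + (-47 + (-31 + 54))**2 = -7 + (-47 + 23)**2 = -7 + (-24)**2 = -7 + 576 = 569)
-B = -1*569 = -569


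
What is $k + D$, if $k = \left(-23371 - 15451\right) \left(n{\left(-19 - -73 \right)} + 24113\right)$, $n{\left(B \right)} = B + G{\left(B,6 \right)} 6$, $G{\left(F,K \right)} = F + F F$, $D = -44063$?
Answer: $-1630063377$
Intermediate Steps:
$G{\left(F,K \right)} = F + F^{2}$
$n{\left(B \right)} = B + 6 B \left(1 + B\right)$ ($n{\left(B \right)} = B + B \left(1 + B\right) 6 = B + 6 B \left(1 + B\right)$)
$k = -1630019314$ ($k = \left(-23371 - 15451\right) \left(\left(-19 - -73\right) \left(7 + 6 \left(-19 - -73\right)\right) + 24113\right) = - 38822 \left(\left(-19 + 73\right) \left(7 + 6 \left(-19 + 73\right)\right) + 24113\right) = - 38822 \left(54 \left(7 + 6 \cdot 54\right) + 24113\right) = - 38822 \left(54 \left(7 + 324\right) + 24113\right) = - 38822 \left(54 \cdot 331 + 24113\right) = - 38822 \left(17874 + 24113\right) = \left(-38822\right) 41987 = -1630019314$)
$k + D = -1630019314 - 44063 = -1630063377$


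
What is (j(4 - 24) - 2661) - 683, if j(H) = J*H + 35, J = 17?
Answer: -3649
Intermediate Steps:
j(H) = 35 + 17*H (j(H) = 17*H + 35 = 35 + 17*H)
(j(4 - 24) - 2661) - 683 = ((35 + 17*(4 - 24)) - 2661) - 683 = ((35 + 17*(-20)) - 2661) - 683 = ((35 - 340) - 2661) - 683 = (-305 - 2661) - 683 = -2966 - 683 = -3649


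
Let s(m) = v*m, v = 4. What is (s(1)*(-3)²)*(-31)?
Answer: -1116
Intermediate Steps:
s(m) = 4*m
(s(1)*(-3)²)*(-31) = ((4*1)*(-3)²)*(-31) = (4*9)*(-31) = 36*(-31) = -1116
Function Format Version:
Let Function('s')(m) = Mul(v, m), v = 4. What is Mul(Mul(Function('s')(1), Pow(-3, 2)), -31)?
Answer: -1116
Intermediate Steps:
Function('s')(m) = Mul(4, m)
Mul(Mul(Function('s')(1), Pow(-3, 2)), -31) = Mul(Mul(Mul(4, 1), Pow(-3, 2)), -31) = Mul(Mul(4, 9), -31) = Mul(36, -31) = -1116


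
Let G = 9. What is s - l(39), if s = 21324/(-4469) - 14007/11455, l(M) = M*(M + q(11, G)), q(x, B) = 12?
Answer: -3521673702/1765255 ≈ -1995.0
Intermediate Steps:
l(M) = M*(12 + M) (l(M) = M*(M + 12) = M*(12 + M))
s = -10581507/1765255 (s = 21324*(-1/4469) - 14007*1/11455 = -21324/4469 - 483/395 = -10581507/1765255 ≈ -5.9943)
s - l(39) = -10581507/1765255 - 39*(12 + 39) = -10581507/1765255 - 39*51 = -10581507/1765255 - 1*1989 = -10581507/1765255 - 1989 = -3521673702/1765255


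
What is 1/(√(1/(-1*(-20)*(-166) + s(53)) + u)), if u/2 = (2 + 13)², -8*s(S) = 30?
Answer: √79540608070/5982746 ≈ 0.047140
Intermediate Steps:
s(S) = -15/4 (s(S) = -⅛*30 = -15/4)
u = 450 (u = 2*(2 + 13)² = 2*15² = 2*225 = 450)
1/(√(1/(-1*(-20)*(-166) + s(53)) + u)) = 1/(√(1/(-1*(-20)*(-166) - 15/4) + 450)) = 1/(√(1/(20*(-166) - 15/4) + 450)) = 1/(√(1/(-3320 - 15/4) + 450)) = 1/(√(1/(-13295/4) + 450)) = 1/(√(-4/13295 + 450)) = 1/(√(5982746/13295)) = 1/(√79540608070/13295) = √79540608070/5982746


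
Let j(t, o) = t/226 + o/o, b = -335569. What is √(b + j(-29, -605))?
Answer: I*√17139477722/226 ≈ 579.28*I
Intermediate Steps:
j(t, o) = 1 + t/226 (j(t, o) = t*(1/226) + 1 = t/226 + 1 = 1 + t/226)
√(b + j(-29, -605)) = √(-335569 + (1 + (1/226)*(-29))) = √(-335569 + (1 - 29/226)) = √(-335569 + 197/226) = √(-75838397/226) = I*√17139477722/226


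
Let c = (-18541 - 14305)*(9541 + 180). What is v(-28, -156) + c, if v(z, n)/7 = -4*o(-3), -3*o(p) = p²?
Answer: -319295882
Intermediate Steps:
o(p) = -p²/3
c = -319295966 (c = -32846*9721 = -319295966)
v(z, n) = 84 (v(z, n) = 7*(-(-4)*(-3)²/3) = 7*(-(-4)*9/3) = 7*(-4*(-3)) = 7*12 = 84)
v(-28, -156) + c = 84 - 319295966 = -319295882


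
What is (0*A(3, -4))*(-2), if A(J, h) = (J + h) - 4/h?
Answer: 0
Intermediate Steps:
A(J, h) = J + h - 4/h
(0*A(3, -4))*(-2) = (0*(3 - 4 - 4/(-4)))*(-2) = (0*(3 - 4 - 4*(-¼)))*(-2) = (0*(3 - 4 + 1))*(-2) = (0*0)*(-2) = 0*(-2) = 0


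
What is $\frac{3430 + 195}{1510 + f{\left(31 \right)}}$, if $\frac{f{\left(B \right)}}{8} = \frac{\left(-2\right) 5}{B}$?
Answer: $\frac{22475}{9346} \approx 2.4048$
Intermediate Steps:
$f{\left(B \right)} = - \frac{80}{B}$ ($f{\left(B \right)} = 8 \frac{\left(-2\right) 5}{B} = 8 \left(- \frac{10}{B}\right) = - \frac{80}{B}$)
$\frac{3430 + 195}{1510 + f{\left(31 \right)}} = \frac{3430 + 195}{1510 - \frac{80}{31}} = \frac{3625}{1510 - \frac{80}{31}} = \frac{3625}{\frac{46730}{31}} = 3625 \cdot \frac{31}{46730} = \frac{22475}{9346}$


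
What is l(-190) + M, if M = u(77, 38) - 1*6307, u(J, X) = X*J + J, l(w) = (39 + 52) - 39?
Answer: -3252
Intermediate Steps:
l(w) = 52 (l(w) = 91 - 39 = 52)
u(J, X) = J + J*X (u(J, X) = J*X + J = J + J*X)
M = -3304 (M = 77*(1 + 38) - 1*6307 = 77*39 - 6307 = 3003 - 6307 = -3304)
l(-190) + M = 52 - 3304 = -3252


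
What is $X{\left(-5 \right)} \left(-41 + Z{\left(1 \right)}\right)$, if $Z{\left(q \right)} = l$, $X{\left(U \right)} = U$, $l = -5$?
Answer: $230$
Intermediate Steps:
$Z{\left(q \right)} = -5$
$X{\left(-5 \right)} \left(-41 + Z{\left(1 \right)}\right) = - 5 \left(-41 - 5\right) = \left(-5\right) \left(-46\right) = 230$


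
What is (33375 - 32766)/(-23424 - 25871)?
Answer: -609/49295 ≈ -0.012354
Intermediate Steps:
(33375 - 32766)/(-23424 - 25871) = 609/(-49295) = 609*(-1/49295) = -609/49295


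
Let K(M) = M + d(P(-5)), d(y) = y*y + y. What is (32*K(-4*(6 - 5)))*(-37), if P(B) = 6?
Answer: -44992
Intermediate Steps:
d(y) = y + y**2 (d(y) = y**2 + y = y + y**2)
K(M) = 42 + M (K(M) = M + 6*(1 + 6) = M + 6*7 = M + 42 = 42 + M)
(32*K(-4*(6 - 5)))*(-37) = (32*(42 - 4*(6 - 5)))*(-37) = (32*(42 - 4*1))*(-37) = (32*(42 - 4))*(-37) = (32*38)*(-37) = 1216*(-37) = -44992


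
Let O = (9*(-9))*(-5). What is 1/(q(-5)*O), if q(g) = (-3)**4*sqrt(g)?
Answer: -I*sqrt(5)/164025 ≈ -1.3632e-5*I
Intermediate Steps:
O = 405 (O = -81*(-5) = 405)
q(g) = 81*sqrt(g)
1/(q(-5)*O) = 1/((81*sqrt(-5))*405) = 1/((81*(I*sqrt(5)))*405) = 1/((81*I*sqrt(5))*405) = 1/(32805*I*sqrt(5)) = -I*sqrt(5)/164025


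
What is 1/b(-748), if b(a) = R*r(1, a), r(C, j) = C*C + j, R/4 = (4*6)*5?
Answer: -1/358560 ≈ -2.7889e-6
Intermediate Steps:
R = 480 (R = 4*((4*6)*5) = 4*(24*5) = 4*120 = 480)
r(C, j) = j + C**2 (r(C, j) = C**2 + j = j + C**2)
b(a) = 480 + 480*a (b(a) = 480*(a + 1**2) = 480*(a + 1) = 480*(1 + a) = 480 + 480*a)
1/b(-748) = 1/(480 + 480*(-748)) = 1/(480 - 359040) = 1/(-358560) = -1/358560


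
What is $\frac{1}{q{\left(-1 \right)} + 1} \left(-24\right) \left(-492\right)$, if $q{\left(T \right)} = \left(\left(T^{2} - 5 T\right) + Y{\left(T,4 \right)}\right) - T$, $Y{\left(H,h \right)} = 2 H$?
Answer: $1968$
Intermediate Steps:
$q{\left(T \right)} = T^{2} - 4 T$ ($q{\left(T \right)} = \left(\left(T^{2} - 5 T\right) + 2 T\right) - T = \left(T^{2} - 3 T\right) - T = T^{2} - 4 T$)
$\frac{1}{q{\left(-1 \right)} + 1} \left(-24\right) \left(-492\right) = \frac{1}{- (-4 - 1) + 1} \left(-24\right) \left(-492\right) = \frac{1}{\left(-1\right) \left(-5\right) + 1} \left(-24\right) \left(-492\right) = \frac{1}{5 + 1} \left(-24\right) \left(-492\right) = \frac{1}{6} \left(-24\right) \left(-492\right) = \left(-4\right) \left(-492\right) = 1968$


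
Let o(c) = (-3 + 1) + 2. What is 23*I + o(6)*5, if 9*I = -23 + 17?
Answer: -46/3 ≈ -15.333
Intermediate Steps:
I = -⅔ (I = (-23 + 17)/9 = (⅑)*(-6) = -⅔ ≈ -0.66667)
o(c) = 0 (o(c) = -2 + 2 = 0)
23*I + o(6)*5 = 23*(-⅔) + 0*5 = -46/3 + 0 = -46/3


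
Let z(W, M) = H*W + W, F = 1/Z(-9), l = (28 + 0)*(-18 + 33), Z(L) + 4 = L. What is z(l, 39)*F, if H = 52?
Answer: -22260/13 ≈ -1712.3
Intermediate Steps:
Z(L) = -4 + L
l = 420 (l = 28*15 = 420)
F = -1/13 (F = 1/(-4 - 9) = 1/(-13) = -1/13 ≈ -0.076923)
z(W, M) = 53*W (z(W, M) = 52*W + W = 53*W)
z(l, 39)*F = (53*420)*(-1/13) = 22260*(-1/13) = -22260/13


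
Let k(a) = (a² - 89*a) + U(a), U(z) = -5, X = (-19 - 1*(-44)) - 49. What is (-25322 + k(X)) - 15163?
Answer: -37778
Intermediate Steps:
X = -24 (X = (-19 + 44) - 49 = 25 - 49 = -24)
k(a) = -5 + a² - 89*a (k(a) = (a² - 89*a) - 5 = -5 + a² - 89*a)
(-25322 + k(X)) - 15163 = (-25322 + (-5 + (-24)² - 89*(-24))) - 15163 = (-25322 + (-5 + 576 + 2136)) - 15163 = (-25322 + 2707) - 15163 = -22615 - 15163 = -37778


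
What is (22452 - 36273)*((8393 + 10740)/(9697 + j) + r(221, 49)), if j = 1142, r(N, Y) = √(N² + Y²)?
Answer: -88145731/3613 - 13821*√51242 ≈ -3.1530e+6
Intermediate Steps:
(22452 - 36273)*((8393 + 10740)/(9697 + j) + r(221, 49)) = (22452 - 36273)*((8393 + 10740)/(9697 + 1142) + √(221² + 49²)) = -13821*(19133/10839 + √(48841 + 2401)) = -13821*(19133*(1/10839) + √51242) = -13821*(19133/10839 + √51242) = -88145731/3613 - 13821*√51242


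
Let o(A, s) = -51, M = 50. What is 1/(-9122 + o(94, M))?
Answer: -1/9173 ≈ -0.00010902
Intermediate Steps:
1/(-9122 + o(94, M)) = 1/(-9122 - 51) = 1/(-9173) = -1/9173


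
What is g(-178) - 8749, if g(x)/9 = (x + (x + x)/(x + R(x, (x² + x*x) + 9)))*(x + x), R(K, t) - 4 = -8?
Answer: 50531921/91 ≈ 5.5530e+5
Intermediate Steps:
R(K, t) = -4 (R(K, t) = 4 - 8 = -4)
g(x) = 18*x*(x + 2*x/(-4 + x)) (g(x) = 9*((x + (x + x)/(x - 4))*(x + x)) = 9*((x + (2*x)/(-4 + x))*(2*x)) = 9*((x + 2*x/(-4 + x))*(2*x)) = 9*(2*x*(x + 2*x/(-4 + x))) = 18*x*(x + 2*x/(-4 + x)))
g(-178) - 8749 = 18*(-178)²*(-2 - 178)/(-4 - 178) - 8749 = 18*31684*(-180)/(-182) - 8749 = 18*31684*(-1/182)*(-180) - 8749 = 51328080/91 - 8749 = 50531921/91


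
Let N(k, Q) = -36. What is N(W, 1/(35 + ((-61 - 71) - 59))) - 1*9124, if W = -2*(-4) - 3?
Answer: -9160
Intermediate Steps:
W = 5 (W = 8 - 3 = 5)
N(W, 1/(35 + ((-61 - 71) - 59))) - 1*9124 = -36 - 1*9124 = -36 - 9124 = -9160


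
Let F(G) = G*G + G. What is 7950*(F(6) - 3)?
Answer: 310050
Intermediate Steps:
F(G) = G + G² (F(G) = G² + G = G + G²)
7950*(F(6) - 3) = 7950*(6*(1 + 6) - 3) = 7950*(6*7 - 3) = 7950*(42 - 3) = 7950*39 = 310050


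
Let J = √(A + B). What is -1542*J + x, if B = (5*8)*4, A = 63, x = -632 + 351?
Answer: -281 - 1542*√223 ≈ -23308.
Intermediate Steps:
x = -281
B = 160 (B = 40*4 = 160)
J = √223 (J = √(63 + 160) = √223 ≈ 14.933)
-1542*J + x = -1542*√223 - 281 = -281 - 1542*√223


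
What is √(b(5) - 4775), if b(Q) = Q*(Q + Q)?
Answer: 15*I*√21 ≈ 68.739*I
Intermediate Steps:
b(Q) = 2*Q² (b(Q) = Q*(2*Q) = 2*Q²)
√(b(5) - 4775) = √(2*5² - 4775) = √(2*25 - 4775) = √(50 - 4775) = √(-4725) = 15*I*√21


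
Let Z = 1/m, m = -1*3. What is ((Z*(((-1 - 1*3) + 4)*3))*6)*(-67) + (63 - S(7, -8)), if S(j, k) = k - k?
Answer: 63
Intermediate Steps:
m = -3
Z = -⅓ (Z = 1/(-3) = -⅓ ≈ -0.33333)
S(j, k) = 0
((Z*(((-1 - 1*3) + 4)*3))*6)*(-67) + (63 - S(7, -8)) = (-((-1 - 1*3) + 4)*3/3*6)*(-67) + (63 - 1*0) = (-((-1 - 3) + 4)*3/3*6)*(-67) + (63 + 0) = (-(-4 + 4)*3/3*6)*(-67) + 63 = (-0*3*6)*(-67) + 63 = (-⅓*0*6)*(-67) + 63 = (0*6)*(-67) + 63 = 0*(-67) + 63 = 0 + 63 = 63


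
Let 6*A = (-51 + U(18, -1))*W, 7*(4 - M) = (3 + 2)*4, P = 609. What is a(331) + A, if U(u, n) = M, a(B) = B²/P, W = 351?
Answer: -3333349/1218 ≈ -2736.7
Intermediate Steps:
M = 8/7 (M = 4 - (3 + 2)*4/7 = 4 - 5*4/7 = 4 - ⅐*20 = 4 - 20/7 = 8/7 ≈ 1.1429)
a(B) = B²/609
U(u, n) = 8/7
A = -40833/14 (A = ((-51 + 8/7)*351)/6 = (-349/7*351)/6 = (⅙)*(-122499/7) = -40833/14 ≈ -2916.6)
a(331) + A = (1/609)*331² - 40833/14 = (1/609)*109561 - 40833/14 = 109561/609 - 40833/14 = -3333349/1218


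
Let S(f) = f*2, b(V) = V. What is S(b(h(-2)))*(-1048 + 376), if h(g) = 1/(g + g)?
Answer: 336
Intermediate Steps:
h(g) = 1/(2*g)
S(f) = 2*f
S(b(h(-2)))*(-1048 + 376) = (2*((½)/(-2)))*(-1048 + 376) = (2*((½)*(-½)))*(-672) = (2*(-¼))*(-672) = -½*(-672) = 336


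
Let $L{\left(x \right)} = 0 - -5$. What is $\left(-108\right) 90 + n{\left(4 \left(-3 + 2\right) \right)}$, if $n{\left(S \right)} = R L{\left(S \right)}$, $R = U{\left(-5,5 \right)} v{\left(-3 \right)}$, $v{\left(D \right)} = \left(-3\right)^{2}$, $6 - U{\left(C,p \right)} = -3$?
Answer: $-9315$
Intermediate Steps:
$U{\left(C,p \right)} = 9$ ($U{\left(C,p \right)} = 6 - -3 = 6 + 3 = 9$)
$L{\left(x \right)} = 5$ ($L{\left(x \right)} = 0 + 5 = 5$)
$v{\left(D \right)} = 9$
$R = 81$ ($R = 9 \cdot 9 = 81$)
$n{\left(S \right)} = 405$ ($n{\left(S \right)} = 81 \cdot 5 = 405$)
$\left(-108\right) 90 + n{\left(4 \left(-3 + 2\right) \right)} = \left(-108\right) 90 + 405 = -9720 + 405 = -9315$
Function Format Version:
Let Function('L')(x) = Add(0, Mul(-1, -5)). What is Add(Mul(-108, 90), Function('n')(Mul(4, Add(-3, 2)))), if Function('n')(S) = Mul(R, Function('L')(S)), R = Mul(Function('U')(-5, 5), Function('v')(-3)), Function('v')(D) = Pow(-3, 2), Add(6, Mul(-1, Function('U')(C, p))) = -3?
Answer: -9315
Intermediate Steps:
Function('U')(C, p) = 9 (Function('U')(C, p) = Add(6, Mul(-1, -3)) = Add(6, 3) = 9)
Function('L')(x) = 5 (Function('L')(x) = Add(0, 5) = 5)
Function('v')(D) = 9
R = 81 (R = Mul(9, 9) = 81)
Function('n')(S) = 405 (Function('n')(S) = Mul(81, 5) = 405)
Add(Mul(-108, 90), Function('n')(Mul(4, Add(-3, 2)))) = Add(Mul(-108, 90), 405) = Add(-9720, 405) = -9315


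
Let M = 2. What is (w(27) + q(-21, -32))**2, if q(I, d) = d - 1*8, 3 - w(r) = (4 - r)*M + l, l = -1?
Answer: 100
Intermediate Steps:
w(r) = -4 + 2*r (w(r) = 3 - ((4 - r)*2 - 1) = 3 - ((8 - 2*r) - 1) = 3 - (7 - 2*r) = 3 + (-7 + 2*r) = -4 + 2*r)
q(I, d) = -8 + d (q(I, d) = d - 8 = -8 + d)
(w(27) + q(-21, -32))**2 = ((-4 + 2*27) + (-8 - 32))**2 = ((-4 + 54) - 40)**2 = (50 - 40)**2 = 10**2 = 100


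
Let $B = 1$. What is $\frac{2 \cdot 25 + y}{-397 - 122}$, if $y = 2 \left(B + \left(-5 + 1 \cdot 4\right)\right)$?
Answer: $- \frac{50}{519} \approx -0.096339$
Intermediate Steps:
$y = 0$ ($y = 2 \left(1 + \left(-5 + 1 \cdot 4\right)\right) = 2 \left(1 + \left(-5 + 4\right)\right) = 2 \left(1 - 1\right) = 2 \cdot 0 = 0$)
$\frac{2 \cdot 25 + y}{-397 - 122} = \frac{2 \cdot 25 + 0}{-397 - 122} = \frac{50 + 0}{-519} = 50 \left(- \frac{1}{519}\right) = - \frac{50}{519}$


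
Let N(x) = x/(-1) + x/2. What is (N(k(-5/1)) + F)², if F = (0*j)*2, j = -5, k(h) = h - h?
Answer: 0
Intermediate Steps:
k(h) = 0
N(x) = -x/2 (N(x) = x*(-1) + x*(½) = -x + x/2 = -x/2)
F = 0 (F = (0*(-5))*2 = 0*2 = 0)
(N(k(-5/1)) + F)² = (-½*0 + 0)² = (0 + 0)² = 0² = 0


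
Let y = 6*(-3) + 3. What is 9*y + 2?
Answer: -133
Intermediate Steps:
y = -15 (y = -18 + 3 = -15)
9*y + 2 = 9*(-15) + 2 = -135 + 2 = -133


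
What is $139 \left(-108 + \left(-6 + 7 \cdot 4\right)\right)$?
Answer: $-11954$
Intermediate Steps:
$139 \left(-108 + \left(-6 + 7 \cdot 4\right)\right) = 139 \left(-108 + \left(-6 + 28\right)\right) = 139 \left(-108 + 22\right) = 139 \left(-86\right) = -11954$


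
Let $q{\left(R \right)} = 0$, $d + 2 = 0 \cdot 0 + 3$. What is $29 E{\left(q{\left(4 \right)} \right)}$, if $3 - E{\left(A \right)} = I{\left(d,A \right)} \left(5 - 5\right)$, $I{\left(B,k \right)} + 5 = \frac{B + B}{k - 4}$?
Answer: $87$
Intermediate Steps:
$d = 1$ ($d = -2 + \left(0 \cdot 0 + 3\right) = -2 + \left(0 + 3\right) = -2 + 3 = 1$)
$I{\left(B,k \right)} = -5 + \frac{2 B}{-4 + k}$ ($I{\left(B,k \right)} = -5 + \frac{B + B}{k - 4} = -5 + \frac{2 B}{-4 + k}$)
$E{\left(A \right)} = 3$ ($E{\left(A \right)} = 3 - \frac{20 - 5 A + 2 \cdot 1}{-4 + A} \left(5 - 5\right) = 3 - \frac{20 - 5 A + 2}{-4 + A} 0 = 3 - \frac{22 - 5 A}{-4 + A} 0 = 3 - 0 = 3 + 0 = 3$)
$29 E{\left(q{\left(4 \right)} \right)} = 29 \cdot 3 = 87$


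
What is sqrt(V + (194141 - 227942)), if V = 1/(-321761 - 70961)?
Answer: I*sqrt(5213147472761206)/392722 ≈ 183.85*I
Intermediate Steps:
V = -1/392722 (V = 1/(-392722) = -1/392722 ≈ -2.5463e-6)
sqrt(V + (194141 - 227942)) = sqrt(-1/392722 + (194141 - 227942)) = sqrt(-1/392722 - 33801) = sqrt(-13274396323/392722) = I*sqrt(5213147472761206)/392722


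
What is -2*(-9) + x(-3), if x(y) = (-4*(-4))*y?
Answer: -30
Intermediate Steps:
x(y) = 16*y
-2*(-9) + x(-3) = -2*(-9) + 16*(-3) = 18 - 48 = -30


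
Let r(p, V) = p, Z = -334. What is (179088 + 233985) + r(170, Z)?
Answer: 413243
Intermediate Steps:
(179088 + 233985) + r(170, Z) = (179088 + 233985) + 170 = 413073 + 170 = 413243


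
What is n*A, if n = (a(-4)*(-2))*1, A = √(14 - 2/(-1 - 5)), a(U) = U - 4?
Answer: 16*√129/3 ≈ 60.575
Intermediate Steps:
a(U) = -4 + U
A = √129/3 (A = √(14 - 2/(-6)) = √(14 - ⅙*(-2)) = √(14 + ⅓) = √(43/3) = √129/3 ≈ 3.7859)
n = 16 (n = ((-4 - 4)*(-2))*1 = -8*(-2)*1 = 16*1 = 16)
n*A = 16*(√129/3) = 16*√129/3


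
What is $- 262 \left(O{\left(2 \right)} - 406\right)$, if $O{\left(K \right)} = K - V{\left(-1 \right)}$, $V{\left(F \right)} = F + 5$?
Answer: $106896$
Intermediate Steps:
$V{\left(F \right)} = 5 + F$
$O{\left(K \right)} = -4 + K$ ($O{\left(K \right)} = K - \left(5 - 1\right) = K - 4 = -4 + K$)
$- 262 \left(O{\left(2 \right)} - 406\right) = - 262 \left(\left(-4 + 2\right) - 406\right) = - 262 \left(-2 - 406\right) = \left(-262\right) \left(-408\right) = 106896$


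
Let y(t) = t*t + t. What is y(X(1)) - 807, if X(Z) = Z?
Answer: -805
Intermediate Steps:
y(t) = t + t² (y(t) = t² + t = t + t²)
y(X(1)) - 807 = 1*(1 + 1) - 807 = 1*2 - 807 = 2 - 807 = -805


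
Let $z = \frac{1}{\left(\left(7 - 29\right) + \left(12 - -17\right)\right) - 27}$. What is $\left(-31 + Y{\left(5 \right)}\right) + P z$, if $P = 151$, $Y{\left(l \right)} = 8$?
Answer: $- \frac{611}{20} \approx -30.55$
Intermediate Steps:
$z = - \frac{1}{20}$ ($z = \frac{1}{\left(-22 + \left(12 + 17\right)\right) - 27} = \frac{1}{\left(-22 + 29\right) - 27} = \frac{1}{7 - 27} = \frac{1}{-20} = - \frac{1}{20} \approx -0.05$)
$\left(-31 + Y{\left(5 \right)}\right) + P z = \left(-31 + 8\right) + 151 \left(- \frac{1}{20}\right) = -23 - \frac{151}{20} = - \frac{611}{20}$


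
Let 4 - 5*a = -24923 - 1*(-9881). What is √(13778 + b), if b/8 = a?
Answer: √946290/5 ≈ 194.55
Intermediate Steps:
a = 15046/5 (a = ⅘ - (-24923 - 1*(-9881))/5 = ⅘ - (-24923 + 9881)/5 = ⅘ - ⅕*(-15042) = ⅘ + 15042/5 = 15046/5 ≈ 3009.2)
b = 120368/5 (b = 8*(15046/5) = 120368/5 ≈ 24074.)
√(13778 + b) = √(13778 + 120368/5) = √(189258/5) = √946290/5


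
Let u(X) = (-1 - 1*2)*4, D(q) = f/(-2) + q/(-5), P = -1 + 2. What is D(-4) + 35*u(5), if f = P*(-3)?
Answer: -4177/10 ≈ -417.70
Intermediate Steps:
P = 1
f = -3 (f = 1*(-3) = -3)
D(q) = 3/2 - q/5 (D(q) = -3/(-2) + q/(-5) = -3*(-½) + q*(-⅕) = 3/2 - q/5)
u(X) = -12 (u(X) = (-1 - 2)*4 = -3*4 = -12)
D(-4) + 35*u(5) = (3/2 - ⅕*(-4)) + 35*(-12) = (3/2 + ⅘) - 420 = 23/10 - 420 = -4177/10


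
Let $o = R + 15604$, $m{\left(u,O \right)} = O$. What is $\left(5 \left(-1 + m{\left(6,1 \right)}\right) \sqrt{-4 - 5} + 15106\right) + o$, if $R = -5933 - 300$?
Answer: $24477$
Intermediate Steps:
$R = -6233$ ($R = -5933 - 300 = -6233$)
$o = 9371$ ($o = -6233 + 15604 = 9371$)
$\left(5 \left(-1 + m{\left(6,1 \right)}\right) \sqrt{-4 - 5} + 15106\right) + o = \left(5 \left(-1 + 1\right) \sqrt{-4 - 5} + 15106\right) + 9371 = \left(5 \cdot 0 \sqrt{-9} + 15106\right) + 9371 = \left(0 \cdot 3 i + 15106\right) + 9371 = \left(0 + 15106\right) + 9371 = 15106 + 9371 = 24477$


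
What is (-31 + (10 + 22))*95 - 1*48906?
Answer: -48811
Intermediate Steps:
(-31 + (10 + 22))*95 - 1*48906 = (-31 + 32)*95 - 48906 = 1*95 - 48906 = 95 - 48906 = -48811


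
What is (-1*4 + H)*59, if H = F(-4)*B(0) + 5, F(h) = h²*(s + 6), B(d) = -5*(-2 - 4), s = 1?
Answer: 198299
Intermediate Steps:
B(d) = 30 (B(d) = -5*(-6) = 30)
F(h) = 7*h² (F(h) = h²*(1 + 6) = h²*7 = 7*h²)
H = 3365 (H = (7*(-4)²)*30 + 5 = (7*16)*30 + 5 = 112*30 + 5 = 3360 + 5 = 3365)
(-1*4 + H)*59 = (-1*4 + 3365)*59 = (-4 + 3365)*59 = 3361*59 = 198299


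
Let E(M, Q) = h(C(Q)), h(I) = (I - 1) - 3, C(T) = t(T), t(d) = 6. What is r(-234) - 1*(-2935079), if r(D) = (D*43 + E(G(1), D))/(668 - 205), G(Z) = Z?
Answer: 1358931517/463 ≈ 2.9351e+6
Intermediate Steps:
C(T) = 6
h(I) = -4 + I (h(I) = (-1 + I) - 3 = -4 + I)
E(M, Q) = 2 (E(M, Q) = -4 + 6 = 2)
r(D) = 2/463 + 43*D/463 (r(D) = (D*43 + 2)/(668 - 205) = (43*D + 2)/463 = (2 + 43*D)*(1/463) = 2/463 + 43*D/463)
r(-234) - 1*(-2935079) = (2/463 + (43/463)*(-234)) - 1*(-2935079) = (2/463 - 10062/463) + 2935079 = -10060/463 + 2935079 = 1358931517/463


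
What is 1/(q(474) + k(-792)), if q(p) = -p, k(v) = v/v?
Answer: -1/473 ≈ -0.0021142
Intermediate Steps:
k(v) = 1
1/(q(474) + k(-792)) = 1/(-1*474 + 1) = 1/(-474 + 1) = 1/(-473) = -1/473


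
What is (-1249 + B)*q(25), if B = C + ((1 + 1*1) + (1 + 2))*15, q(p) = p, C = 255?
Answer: -22975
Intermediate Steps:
B = 330 (B = 255 + ((1 + 1*1) + (1 + 2))*15 = 255 + ((1 + 1) + 3)*15 = 255 + (2 + 3)*15 = 255 + 5*15 = 255 + 75 = 330)
(-1249 + B)*q(25) = (-1249 + 330)*25 = -919*25 = -22975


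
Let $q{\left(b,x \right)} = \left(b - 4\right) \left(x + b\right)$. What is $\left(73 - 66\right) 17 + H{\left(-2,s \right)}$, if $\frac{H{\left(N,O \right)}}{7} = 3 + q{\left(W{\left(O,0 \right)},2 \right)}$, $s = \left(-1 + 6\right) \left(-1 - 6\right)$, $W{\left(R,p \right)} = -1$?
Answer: $105$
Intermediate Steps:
$q{\left(b,x \right)} = \left(-4 + b\right) \left(b + x\right)$
$s = -35$ ($s = 5 \left(-7\right) = -35$)
$H{\left(N,O \right)} = -14$ ($H{\left(N,O \right)} = 7 \left(3 - \left(6 - 1\right)\right) = 7 \left(3 + \left(1 + 4 - 8 - 2\right)\right) = 7 \left(3 - 5\right) = 7 \left(-2\right) = -14$)
$\left(73 - 66\right) 17 + H{\left(-2,s \right)} = \left(73 - 66\right) 17 - 14 = 7 \cdot 17 - 14 = 119 - 14 = 105$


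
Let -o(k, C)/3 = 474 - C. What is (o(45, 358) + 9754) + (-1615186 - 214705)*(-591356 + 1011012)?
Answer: -767924728090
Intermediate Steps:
o(k, C) = -1422 + 3*C (o(k, C) = -3*(474 - C) = -1422 + 3*C)
(o(45, 358) + 9754) + (-1615186 - 214705)*(-591356 + 1011012) = ((-1422 + 3*358) + 9754) + (-1615186 - 214705)*(-591356 + 1011012) = ((-1422 + 1074) + 9754) - 1829891*419656 = (-348 + 9754) - 767924737496 = 9406 - 767924737496 = -767924728090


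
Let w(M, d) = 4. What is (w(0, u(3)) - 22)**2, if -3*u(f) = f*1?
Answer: 324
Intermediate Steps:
u(f) = -f/3
(w(0, u(3)) - 22)**2 = (4 - 22)**2 = (-18)**2 = 324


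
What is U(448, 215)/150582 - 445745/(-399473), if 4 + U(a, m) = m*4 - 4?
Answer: 11243587431/10025573881 ≈ 1.1215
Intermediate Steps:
U(a, m) = -8 + 4*m (U(a, m) = -4 + (m*4 - 4) = -4 + (4*m - 4) = -4 + (-4 + 4*m) = -8 + 4*m)
U(448, 215)/150582 - 445745/(-399473) = (-8 + 4*215)/150582 - 445745/(-399473) = (-8 + 860)*(1/150582) - 445745*(-1/399473) = 852*(1/150582) + 445745/399473 = 142/25097 + 445745/399473 = 11243587431/10025573881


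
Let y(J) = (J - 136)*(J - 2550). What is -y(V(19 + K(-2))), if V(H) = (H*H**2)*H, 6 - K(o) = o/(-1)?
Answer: -77559679155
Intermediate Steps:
K(o) = 6 + o (K(o) = 6 - o/(-1) = 6 - o*(-1) = 6 - (-1)*o = 6 + o)
V(H) = H**4 (V(H) = H**3*H = H**4)
y(J) = (-2550 + J)*(-136 + J) (y(J) = (-136 + J)*(-2550 + J) = (-2550 + J)*(-136 + J))
-y(V(19 + K(-2))) = -(346800 + ((19 + (6 - 2))**4)**2 - 2686*(19 + (6 - 2))**4) = -(346800 + ((19 + 4)**4)**2 - 2686*(19 + 4)**4) = -(346800 + (23**4)**2 - 2686*23**4) = -(346800 + 279841**2 - 2686*279841) = -(346800 + 78310985281 - 751652926) = -1*77559679155 = -77559679155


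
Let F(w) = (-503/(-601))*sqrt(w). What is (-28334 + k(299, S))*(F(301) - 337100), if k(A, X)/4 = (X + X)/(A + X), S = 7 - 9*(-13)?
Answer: 4039904159000/423 - 6028097870*sqrt(301)/254223 ≈ 9.5502e+9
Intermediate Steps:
S = 124 (S = 7 + 117 = 124)
k(A, X) = 8*X/(A + X) (k(A, X) = 4*((X + X)/(A + X)) = 4*((2*X)/(A + X)) = 4*(2*X/(A + X)) = 8*X/(A + X))
F(w) = 503*sqrt(w)/601 (F(w) = (-503*(-1/601))*sqrt(w) = 503*sqrt(w)/601)
(-28334 + k(299, S))*(F(301) - 337100) = (-28334 + 8*124/(299 + 124))*(503*sqrt(301)/601 - 337100) = (-28334 + 8*124/423)*(-337100 + 503*sqrt(301)/601) = (-28334 + 8*124*(1/423))*(-337100 + 503*sqrt(301)/601) = (-28334 + 992/423)*(-337100 + 503*sqrt(301)/601) = -11984290*(-337100 + 503*sqrt(301)/601)/423 = 4039904159000/423 - 6028097870*sqrt(301)/254223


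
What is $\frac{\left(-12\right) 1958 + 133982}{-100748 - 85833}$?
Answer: $- \frac{110486}{186581} \approx -0.59216$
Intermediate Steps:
$\frac{\left(-12\right) 1958 + 133982}{-100748 - 85833} = \frac{-23496 + 133982}{-186581} = 110486 \left(- \frac{1}{186581}\right) = - \frac{110486}{186581}$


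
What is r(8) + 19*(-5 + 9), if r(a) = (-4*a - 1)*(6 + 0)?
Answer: -122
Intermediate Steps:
r(a) = -6 - 24*a (r(a) = (-1 - 4*a)*6 = -6 - 24*a)
r(8) + 19*(-5 + 9) = (-6 - 24*8) + 19*(-5 + 9) = (-6 - 192) + 19*4 = -198 + 76 = -122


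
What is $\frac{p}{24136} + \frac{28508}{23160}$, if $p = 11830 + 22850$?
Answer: $\frac{46601809}{17468430} \approx 2.6678$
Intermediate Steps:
$p = 34680$
$\frac{p}{24136} + \frac{28508}{23160} = \frac{34680}{24136} + \frac{28508}{23160} = 34680 \cdot \frac{1}{24136} + 28508 \cdot \frac{1}{23160} = \frac{4335}{3017} + \frac{7127}{5790} = \frac{46601809}{17468430}$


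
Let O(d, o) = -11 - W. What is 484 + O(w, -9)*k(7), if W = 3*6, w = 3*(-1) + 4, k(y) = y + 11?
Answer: -38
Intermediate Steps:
k(y) = 11 + y
w = 1 (w = -3 + 4 = 1)
W = 18
O(d, o) = -29 (O(d, o) = -11 - 1*18 = -11 - 18 = -29)
484 + O(w, -9)*k(7) = 484 - 29*(11 + 7) = 484 - 29*18 = 484 - 522 = -38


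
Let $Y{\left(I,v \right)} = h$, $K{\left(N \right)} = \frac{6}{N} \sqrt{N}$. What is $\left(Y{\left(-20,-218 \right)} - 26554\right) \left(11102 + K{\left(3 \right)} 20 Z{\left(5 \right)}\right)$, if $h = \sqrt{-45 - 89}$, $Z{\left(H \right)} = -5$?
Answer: $- 2 \left(5551 - 100 \sqrt{3}\right) \left(26554 - i \sqrt{134}\right) \approx -2.856 \cdot 10^{8} + 1.2451 \cdot 10^{5} i$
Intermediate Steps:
$K{\left(N \right)} = \frac{6}{\sqrt{N}}$
$h = i \sqrt{134}$ ($h = \sqrt{-134} = i \sqrt{134} \approx 11.576 i$)
$Y{\left(I,v \right)} = i \sqrt{134}$
$\left(Y{\left(-20,-218 \right)} - 26554\right) \left(11102 + K{\left(3 \right)} 20 Z{\left(5 \right)}\right) = \left(i \sqrt{134} - 26554\right) \left(11102 + \frac{6}{\sqrt{3}} \cdot 20 \left(-5\right)\right) = \left(-26554 + i \sqrt{134}\right) \left(11102 + 6 \frac{\sqrt{3}}{3} \cdot 20 \left(-5\right)\right) = \left(-26554 + i \sqrt{134}\right) \left(11102 + 2 \sqrt{3} \cdot 20 \left(-5\right)\right) = \left(-26554 + i \sqrt{134}\right) \left(11102 + 40 \sqrt{3} \left(-5\right)\right) = \left(-26554 + i \sqrt{134}\right) \left(11102 - 200 \sqrt{3}\right)$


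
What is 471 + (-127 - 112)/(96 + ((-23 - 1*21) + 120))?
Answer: 80773/172 ≈ 469.61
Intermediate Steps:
471 + (-127 - 112)/(96 + ((-23 - 1*21) + 120)) = 471 - 239/(96 + ((-23 - 21) + 120)) = 471 - 239/(96 + (-44 + 120)) = 471 - 239/(96 + 76) = 471 - 239/172 = 80773/172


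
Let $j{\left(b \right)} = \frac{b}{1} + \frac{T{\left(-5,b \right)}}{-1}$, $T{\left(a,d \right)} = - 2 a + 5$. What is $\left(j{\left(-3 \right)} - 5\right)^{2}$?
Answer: $529$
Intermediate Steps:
$T{\left(a,d \right)} = 5 - 2 a$
$j{\left(b \right)} = -15 + b$ ($j{\left(b \right)} = \frac{b}{1} + \frac{5 - -10}{-1} = b 1 + \left(5 + 10\right) \left(-1\right) = b + 15 \left(-1\right) = b - 15 = -15 + b$)
$\left(j{\left(-3 \right)} - 5\right)^{2} = \left(\left(-15 - 3\right) - 5\right)^{2} = \left(-18 - 5\right)^{2} = \left(-23\right)^{2} = 529$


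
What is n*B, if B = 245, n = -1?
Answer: -245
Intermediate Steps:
n*B = -1*245 = -245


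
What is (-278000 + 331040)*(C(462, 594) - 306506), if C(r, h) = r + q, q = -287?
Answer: -16247796240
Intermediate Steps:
C(r, h) = -287 + r (C(r, h) = r - 287 = -287 + r)
(-278000 + 331040)*(C(462, 594) - 306506) = (-278000 + 331040)*((-287 + 462) - 306506) = 53040*(175 - 306506) = 53040*(-306331) = -16247796240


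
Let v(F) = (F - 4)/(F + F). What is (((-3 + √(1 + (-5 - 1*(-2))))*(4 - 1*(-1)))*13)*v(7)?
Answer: -585/14 + 195*I*√2/14 ≈ -41.786 + 19.698*I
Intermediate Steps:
v(F) = (-4 + F)/(2*F) (v(F) = (-4 + F)/((2*F)) = (-4 + F)*(1/(2*F)) = (-4 + F)/(2*F))
(((-3 + √(1 + (-5 - 1*(-2))))*(4 - 1*(-1)))*13)*v(7) = (((-3 + √(1 + (-5 - 1*(-2))))*(4 - 1*(-1)))*13)*((½)*(-4 + 7)/7) = (((-3 + √(1 + (-5 + 2)))*(4 + 1))*13)*((½)*(⅐)*3) = (((-3 + √(1 - 3))*5)*13)*(3/14) = (((-3 + √(-2))*5)*13)*(3/14) = (((-3 + I*√2)*5)*13)*(3/14) = ((-15 + 5*I*√2)*13)*(3/14) = (-195 + 65*I*√2)*(3/14) = -585/14 + 195*I*√2/14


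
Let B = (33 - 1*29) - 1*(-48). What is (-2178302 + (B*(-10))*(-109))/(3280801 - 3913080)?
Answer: 31666/9437 ≈ 3.3555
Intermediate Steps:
B = 52 (B = (33 - 29) + 48 = 4 + 48 = 52)
(-2178302 + (B*(-10))*(-109))/(3280801 - 3913080) = (-2178302 + (52*(-10))*(-109))/(3280801 - 3913080) = (-2178302 - 520*(-109))/(-632279) = (-2178302 + 56680)*(-1/632279) = -2121622*(-1/632279) = 31666/9437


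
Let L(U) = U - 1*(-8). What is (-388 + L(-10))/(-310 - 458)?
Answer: 65/128 ≈ 0.50781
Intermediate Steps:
L(U) = 8 + U (L(U) = U + 8 = 8 + U)
(-388 + L(-10))/(-310 - 458) = (-388 + (8 - 10))/(-310 - 458) = (-388 - 2)/(-768) = -390*(-1/768) = 65/128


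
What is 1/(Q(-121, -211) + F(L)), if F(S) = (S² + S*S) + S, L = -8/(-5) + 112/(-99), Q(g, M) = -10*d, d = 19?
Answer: -245025/46332262 ≈ -0.0052884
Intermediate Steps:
Q(g, M) = -190 (Q(g, M) = -10*19 = -190)
L = 232/495 (L = -8*(-⅕) + 112*(-1/99) = 8/5 - 112/99 = 232/495 ≈ 0.46869)
F(S) = S + 2*S² (F(S) = (S² + S²) + S = 2*S² + S = S + 2*S²)
1/(Q(-121, -211) + F(L)) = 1/(-190 + 232*(1 + 2*(232/495))/495) = 1/(-190 + 232*(1 + 464/495)/495) = 1/(-190 + (232/495)*(959/495)) = 1/(-190 + 222488/245025) = 1/(-46332262/245025) = -245025/46332262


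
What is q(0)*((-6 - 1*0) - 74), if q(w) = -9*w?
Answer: 0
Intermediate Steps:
q(0)*((-6 - 1*0) - 74) = (-9*0)*((-6 - 1*0) - 74) = 0*((-6 + 0) - 74) = 0*(-6 - 74) = 0*(-80) = 0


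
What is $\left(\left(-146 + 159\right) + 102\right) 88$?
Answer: $10120$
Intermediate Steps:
$\left(\left(-146 + 159\right) + 102\right) 88 = \left(13 + 102\right) 88 = 115 \cdot 88 = 10120$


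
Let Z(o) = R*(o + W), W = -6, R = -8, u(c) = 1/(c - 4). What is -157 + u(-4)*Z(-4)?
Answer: -167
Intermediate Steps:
u(c) = 1/(-4 + c)
Z(o) = 48 - 8*o (Z(o) = -8*(o - 6) = -8*(-6 + o) = 48 - 8*o)
-157 + u(-4)*Z(-4) = -157 + (48 - 8*(-4))/(-4 - 4) = -157 + (48 + 32)/(-8) = -157 - ⅛*80 = -157 - 10 = -167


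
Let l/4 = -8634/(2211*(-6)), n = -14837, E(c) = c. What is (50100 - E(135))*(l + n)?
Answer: -546264863405/737 ≈ -7.4120e+8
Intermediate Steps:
l = 5756/2211 (l = 4*(-8634/(2211*(-6))) = 4*(-8634/(-13266)) = 4*(-8634*(-1/13266)) = 4*(1439/2211) = 5756/2211 ≈ 2.6033)
(50100 - E(135))*(l + n) = (50100 - 1*135)*(5756/2211 - 14837) = (50100 - 135)*(-32798851/2211) = 49965*(-32798851/2211) = -546264863405/737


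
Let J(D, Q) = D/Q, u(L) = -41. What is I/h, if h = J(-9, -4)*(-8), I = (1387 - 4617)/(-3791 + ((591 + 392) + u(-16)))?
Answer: -1615/25641 ≈ -0.062985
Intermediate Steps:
I = 3230/2849 (I = (1387 - 4617)/(-3791 + ((591 + 392) - 41)) = -3230/(-3791 + (983 - 41)) = -3230/(-3791 + 942) = -3230/(-2849) = -3230*(-1/2849) = 3230/2849 ≈ 1.1337)
h = -18 (h = -9/(-4)*(-8) = -9*(-¼)*(-8) = (9/4)*(-8) = -18)
I/h = (3230/2849)/(-18) = (3230/2849)*(-1/18) = -1615/25641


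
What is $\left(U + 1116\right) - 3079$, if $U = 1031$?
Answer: $-932$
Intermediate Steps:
$\left(U + 1116\right) - 3079 = \left(1031 + 1116\right) - 3079 = 2147 - 3079 = -932$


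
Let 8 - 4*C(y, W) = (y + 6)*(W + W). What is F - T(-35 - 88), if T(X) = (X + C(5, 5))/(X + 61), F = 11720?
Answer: 1452983/124 ≈ 11718.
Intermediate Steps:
C(y, W) = 2 - W*(6 + y)/2 (C(y, W) = 2 - (y + 6)*(W + W)/4 = 2 - (6 + y)*2*W/4 = 2 - W*(6 + y)/2)
T(X) = (-51/2 + X)/(61 + X) (T(X) = (X + (2 - 3*5 - ½*5*5))/(X + 61) = (X + (2 - 15 - 25/2))/(61 + X) = (X - 51/2)/(61 + X) = (-51/2 + X)/(61 + X))
F - T(-35 - 88) = 11720 - (-51/2 + (-35 - 88))/(61 + (-35 - 88)) = 11720 - (-51/2 - 123)/(61 - 123) = 11720 - (-297)/((-62)*2) = 11720 - (-1)*(-297)/(62*2) = 11720 - 1*297/124 = 11720 - 297/124 = 1452983/124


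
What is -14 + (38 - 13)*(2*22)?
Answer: 1086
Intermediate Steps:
-14 + (38 - 13)*(2*22) = -14 + 25*44 = -14 + 1100 = 1086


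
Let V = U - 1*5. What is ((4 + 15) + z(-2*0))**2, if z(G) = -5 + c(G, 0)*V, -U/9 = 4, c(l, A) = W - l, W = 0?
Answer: 196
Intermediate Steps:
c(l, A) = -l (c(l, A) = 0 - l = -l)
U = -36 (U = -9*4 = -36)
V = -41 (V = -36 - 1*5 = -36 - 5 = -41)
z(G) = -5 + 41*G (z(G) = -5 - G*(-41) = -5 + 41*G)
((4 + 15) + z(-2*0))**2 = ((4 + 15) + (-5 + 41*(-2*0)))**2 = (19 + (-5 + 41*0))**2 = (19 + (-5 + 0))**2 = (19 - 5)**2 = 14**2 = 196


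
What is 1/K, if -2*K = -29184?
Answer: 1/14592 ≈ 6.8531e-5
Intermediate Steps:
K = 14592 (K = -1/2*(-29184) = 14592)
1/K = 1/14592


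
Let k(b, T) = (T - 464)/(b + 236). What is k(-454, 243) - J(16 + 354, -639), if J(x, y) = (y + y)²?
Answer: -356055691/218 ≈ -1.6333e+6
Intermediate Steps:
k(b, T) = (-464 + T)/(236 + b)
J(x, y) = 4*y² (J(x, y) = (2*y)² = 4*y²)
k(-454, 243) - J(16 + 354, -639) = (-464 + 243)/(236 - 454) - 4*(-639)² = -221/(-218) - 4*408321 = -1/218*(-221) - 1*1633284 = 221/218 - 1633284 = -356055691/218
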